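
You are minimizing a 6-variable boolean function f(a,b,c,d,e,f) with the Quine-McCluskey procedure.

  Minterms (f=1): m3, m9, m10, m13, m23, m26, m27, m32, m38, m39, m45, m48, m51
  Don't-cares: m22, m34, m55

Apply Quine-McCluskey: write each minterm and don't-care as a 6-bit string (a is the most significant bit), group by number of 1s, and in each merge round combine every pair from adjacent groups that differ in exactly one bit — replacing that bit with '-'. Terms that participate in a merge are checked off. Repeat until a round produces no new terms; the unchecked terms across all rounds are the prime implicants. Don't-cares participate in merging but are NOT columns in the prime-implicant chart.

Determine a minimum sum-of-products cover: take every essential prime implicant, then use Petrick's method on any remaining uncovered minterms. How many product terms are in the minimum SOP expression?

9

[col 0] 000011, 001001*, 001010*, 001101*, 010110*, 010111*, 011010*, 011011*, 100000*, 100010*, 100110*, 100111*, 101101*, 110000*, 110011*, 110111*
[col 1] -01101, -10111, 0-1010, 001-01, 01011-, 01101-, 1-0000, 1-0111, 100-10, 1000-0, 10011-, 110-11
Prime implicants: -01101, -10111, 0-1010, 000011, 001-01, 01011-, 01101-, 1-0000, 1-0111, 100-10, 1000-0, 10011-, 110-11
PI chart (minterm → PIs covering it):
  3 | 000011  (sole → essential)
  9 | 001-01  (sole → essential)
  10 | 0-1010  (sole → essential)
  13 | -01101,001-01
  23 | -10111,01011-
  26 | 0-1010,01101-
  27 | 01101-  (sole → essential)
  32 | 1-0000,1000-0
  38 | 100-10,10011-
  39 | 1-0111,10011-
  45 | -01101  (sole → essential)
  48 | 1-0000  (sole → essential)
  51 | 110-11  (sole → essential)
Essential prime implicants: -01101, 0-1010, 000011, 001-01, 01101-, 1-0000, 110-11
Petrick residual → -10111, 10011-
Minimum SOP uses 9 PIs: b'cde'f + bc'def + a'cd'ef' + a'b'c'd'ef + a'b'ce'f + a'bcd'e + ac'd'e'f' + ab'c'de + abc'ef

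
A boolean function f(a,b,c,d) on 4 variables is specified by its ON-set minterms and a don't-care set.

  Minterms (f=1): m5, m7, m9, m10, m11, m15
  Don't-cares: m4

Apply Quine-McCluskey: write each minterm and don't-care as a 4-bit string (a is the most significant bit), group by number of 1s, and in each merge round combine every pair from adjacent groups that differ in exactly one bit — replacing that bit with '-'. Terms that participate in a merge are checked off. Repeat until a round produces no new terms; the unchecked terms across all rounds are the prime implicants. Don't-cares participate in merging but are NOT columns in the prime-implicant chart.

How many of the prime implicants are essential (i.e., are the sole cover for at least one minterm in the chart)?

2

Round 0: 0100✓ 0101✓ 0111✓ 1001✓ 1010✓ 1011✓ 1111✓
Round 1: -111 01-1 010- 1-11 10-1 101-
PIs = {-111, 01-1, 010-, 1-11, 10-1, 101-}
Coverage chart:
  m5: 01-1,010-
  m7: -111,01-1
  m9: 10-1 ←essential
  m10: 101- ←essential
  m11: 1-11,10-1,101-
  m15: -111,1-11
Essential: 10-1, 101-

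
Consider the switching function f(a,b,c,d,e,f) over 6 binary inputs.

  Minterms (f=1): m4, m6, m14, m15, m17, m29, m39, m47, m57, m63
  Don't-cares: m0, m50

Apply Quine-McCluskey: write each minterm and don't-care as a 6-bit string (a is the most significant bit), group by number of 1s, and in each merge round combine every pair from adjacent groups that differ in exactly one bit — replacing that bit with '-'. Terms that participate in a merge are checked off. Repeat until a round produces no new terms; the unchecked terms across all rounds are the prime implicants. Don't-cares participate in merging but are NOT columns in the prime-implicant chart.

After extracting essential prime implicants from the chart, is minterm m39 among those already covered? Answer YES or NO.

YES

[col 0] 000000*, 000100*, 000110*, 001110*, 001111*, 010001, 011101, 100111*, 101111*, 110010, 111001, 111111*
[col 1] -01111, 00-110, 000-00, 0001-0, 00111-, 1-1111, 10-111
Prime implicants: -01111, 00-110, 000-00, 0001-0, 00111-, 010001, 011101, 1-1111, 10-111, 110010, 111001
PI chart (minterm → PIs covering it):
  4 | 000-00,0001-0
  6 | 00-110,0001-0
  14 | 00-110,00111-
  15 | -01111,00111-
  17 | 010001  (sole → essential)
  29 | 011101  (sole → essential)
  39 | 10-111  (sole → essential)
  47 | -01111,1-1111,10-111
  57 | 111001  (sole → essential)
  63 | 1-1111  (sole → essential)
Essential prime implicants: 010001, 011101, 1-1111, 10-111, 111001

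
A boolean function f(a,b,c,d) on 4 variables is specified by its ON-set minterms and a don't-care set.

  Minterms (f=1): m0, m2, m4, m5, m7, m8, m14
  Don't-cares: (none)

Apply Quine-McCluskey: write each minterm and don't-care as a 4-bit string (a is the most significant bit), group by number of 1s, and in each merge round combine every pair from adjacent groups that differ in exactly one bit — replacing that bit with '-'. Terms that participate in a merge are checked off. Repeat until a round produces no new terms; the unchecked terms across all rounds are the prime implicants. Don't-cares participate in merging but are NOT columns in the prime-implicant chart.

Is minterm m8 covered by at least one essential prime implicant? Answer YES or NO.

YES

Round 0: 0000✓ 0010✓ 0100✓ 0101✓ 0111✓ 1000✓ 1110
Round 1: -000 0-00 00-0 01-1 010-
PIs = {-000, 0-00, 00-0, 01-1, 010-, 1110}
Coverage chart:
  m0: -000,0-00,00-0
  m2: 00-0 ←essential
  m4: 0-00,010-
  m5: 01-1,010-
  m7: 01-1 ←essential
  m8: -000 ←essential
  m14: 1110 ←essential
Essential: -000, 00-0, 01-1, 1110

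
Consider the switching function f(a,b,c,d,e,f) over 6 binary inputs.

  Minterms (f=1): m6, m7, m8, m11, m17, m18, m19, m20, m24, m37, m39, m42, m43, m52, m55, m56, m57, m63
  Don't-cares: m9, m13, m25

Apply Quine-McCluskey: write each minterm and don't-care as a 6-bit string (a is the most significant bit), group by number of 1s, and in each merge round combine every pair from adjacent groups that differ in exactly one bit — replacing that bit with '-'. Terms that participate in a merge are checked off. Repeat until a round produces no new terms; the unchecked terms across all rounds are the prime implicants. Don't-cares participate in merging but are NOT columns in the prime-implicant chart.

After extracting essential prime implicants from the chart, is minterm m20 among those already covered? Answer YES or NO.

Round 0: 000110✓ 000111✓ 001000✓ 001001✓ 001011✓ 001101✓ 010001✓ 010010✓ 010011✓ 010100✓ 011000✓ 011001✓ 100101✓ 100111✓ 101010✓ 101011✓ 110100✓ 110111✓ 111000✓ 111001✓ 111111✓
Round 1: -00111 -01011 -10100 -11000✓ -11001✓ 0-1000✓ 0-1001✓ 00011- 001-01 0010-1 00100-✓ 01-001 0100-1 01001- 01100-✓ 1-0111 1001-1 10101- 11-111 11100-✓
Round 2: -1100- 0-100-
PIs = {-00111, -01011, -10100, -1100-, 0-100-, 00011-, 001-01, 0010-1, 01-001, 0100-1, 01001-, 1-0111, 1001-1, 10101-, 11-111}
Coverage chart:
  m6: 00011- ←essential
  m7: -00111,00011-
  m8: 0-100- ←essential
  m11: -01011,0010-1
  m17: 01-001,0100-1
  m18: 01001- ←essential
  m19: 0100-1,01001-
  m20: -10100 ←essential
  m24: -1100-,0-100-
  m37: 1001-1 ←essential
  m39: -00111,1-0111,1001-1
  m42: 10101- ←essential
  m43: -01011,10101-
  m52: -10100 ←essential
  m55: 1-0111,11-111
  m56: -1100- ←essential
  m57: -1100- ←essential
  m63: 11-111 ←essential
Essential: -10100, -1100-, 0-100-, 00011-, 01001-, 1001-1, 10101-, 11-111

YES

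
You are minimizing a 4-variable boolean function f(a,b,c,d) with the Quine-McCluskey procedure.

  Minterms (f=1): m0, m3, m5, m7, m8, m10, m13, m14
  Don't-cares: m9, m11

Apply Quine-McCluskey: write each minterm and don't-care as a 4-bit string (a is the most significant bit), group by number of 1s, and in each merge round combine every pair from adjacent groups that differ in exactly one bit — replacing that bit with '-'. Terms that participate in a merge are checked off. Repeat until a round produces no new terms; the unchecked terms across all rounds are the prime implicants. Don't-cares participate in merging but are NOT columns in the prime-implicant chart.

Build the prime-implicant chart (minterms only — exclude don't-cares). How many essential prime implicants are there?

2

Round 0: 0000✓ 0011✓ 0101✓ 0111✓ 1000✓ 1001✓ 1010✓ 1011✓ 1101✓ 1110✓
Round 1: -000 -011 -101 0-11 01-1 1-01 1-10 10-0✓ 10-1✓ 100-✓ 101-✓
Round 2: 10--
PIs = {-000, -011, -101, 0-11, 01-1, 1-01, 1-10, 10--}
Coverage chart:
  m0: -000 ←essential
  m3: -011,0-11
  m5: -101,01-1
  m7: 0-11,01-1
  m8: -000,10--
  m10: 1-10,10--
  m13: -101,1-01
  m14: 1-10 ←essential
Essential: -000, 1-10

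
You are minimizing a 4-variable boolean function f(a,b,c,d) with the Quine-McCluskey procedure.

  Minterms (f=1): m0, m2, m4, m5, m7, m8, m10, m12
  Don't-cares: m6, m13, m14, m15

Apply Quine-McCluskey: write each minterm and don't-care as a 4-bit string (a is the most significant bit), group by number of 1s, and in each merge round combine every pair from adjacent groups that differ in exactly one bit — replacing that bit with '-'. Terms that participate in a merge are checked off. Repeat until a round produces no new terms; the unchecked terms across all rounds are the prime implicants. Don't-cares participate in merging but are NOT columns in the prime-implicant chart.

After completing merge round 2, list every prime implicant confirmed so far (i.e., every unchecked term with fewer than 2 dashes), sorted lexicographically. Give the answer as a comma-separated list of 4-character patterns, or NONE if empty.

[col 0] 0000*, 0010*, 0100*, 0101*, 0110*, 0111*, 1000*, 1010*, 1100*, 1101*, 1110*, 1111*
[col 1] -000*, -010*, -100*, -101*, -110*, -111*, 0-00*, 0-10*, 00-0*, 01-0*, 01-1*, 010-*, 011-*, 1-00*, 1-10*, 10-0*, 11-0*, 11-1*, 110-*, 111-*
[col 2] --00*, --10*, -0-0*, -1-0*, -1-1*, -10-*, -11-*, 0--0*, 01--*, 1--0*, 11--*
[col 3] ---0, -1--
Prime implicants: ---0, -1--

NONE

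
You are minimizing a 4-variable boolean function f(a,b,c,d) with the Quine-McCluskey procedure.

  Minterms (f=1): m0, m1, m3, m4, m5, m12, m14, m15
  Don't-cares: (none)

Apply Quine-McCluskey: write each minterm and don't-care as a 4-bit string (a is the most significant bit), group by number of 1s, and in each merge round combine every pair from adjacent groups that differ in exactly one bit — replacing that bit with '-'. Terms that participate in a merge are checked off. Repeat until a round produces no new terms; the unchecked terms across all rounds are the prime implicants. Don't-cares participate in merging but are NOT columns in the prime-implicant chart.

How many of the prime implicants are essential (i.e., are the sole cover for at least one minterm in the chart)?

3

Round 0: 0000✓ 0001✓ 0011✓ 0100✓ 0101✓ 1100✓ 1110✓ 1111✓
Round 1: -100 0-00✓ 0-01✓ 00-1 000-✓ 010-✓ 11-0 111-
Round 2: 0-0-
PIs = {-100, 0-0-, 00-1, 11-0, 111-}
Coverage chart:
  m0: 0-0- ←essential
  m1: 0-0-,00-1
  m3: 00-1 ←essential
  m4: -100,0-0-
  m5: 0-0- ←essential
  m12: -100,11-0
  m14: 11-0,111-
  m15: 111- ←essential
Essential: 0-0-, 00-1, 111-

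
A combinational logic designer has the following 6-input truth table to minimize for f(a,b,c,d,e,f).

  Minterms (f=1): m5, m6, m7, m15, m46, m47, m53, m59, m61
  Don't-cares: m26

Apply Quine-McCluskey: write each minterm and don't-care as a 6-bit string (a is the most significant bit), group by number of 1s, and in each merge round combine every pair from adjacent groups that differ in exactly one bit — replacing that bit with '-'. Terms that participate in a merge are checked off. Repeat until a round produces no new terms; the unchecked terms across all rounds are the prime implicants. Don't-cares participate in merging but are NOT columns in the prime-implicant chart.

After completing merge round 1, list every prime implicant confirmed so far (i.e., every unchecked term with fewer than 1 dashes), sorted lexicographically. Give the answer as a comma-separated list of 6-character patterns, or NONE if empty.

011010, 111011

[col 0] 000101*, 000110*, 000111*, 001111*, 011010, 101110*, 101111*, 110101*, 111011, 111101*
[col 1] -01111, 00-111, 0001-1, 00011-, 10111-, 11-101
Prime implicants: -01111, 00-111, 0001-1, 00011-, 011010, 10111-, 11-101, 111011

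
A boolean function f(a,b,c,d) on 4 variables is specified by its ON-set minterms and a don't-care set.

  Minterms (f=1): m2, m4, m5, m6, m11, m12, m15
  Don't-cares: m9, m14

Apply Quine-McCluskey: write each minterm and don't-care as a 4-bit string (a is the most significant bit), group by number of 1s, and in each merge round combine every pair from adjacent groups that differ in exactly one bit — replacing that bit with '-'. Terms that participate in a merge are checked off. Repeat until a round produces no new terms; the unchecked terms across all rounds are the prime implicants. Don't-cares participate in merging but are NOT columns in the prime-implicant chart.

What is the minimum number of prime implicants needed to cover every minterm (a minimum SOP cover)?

4

size-2^0 implicants → 0010(✓)  0100(✓)  0101(✓)  0110(✓)  1001(✓)  1011(✓)  1100(✓)  1110(✓)  1111(✓)
size-2^1 implicants → -100(✓)  -110(✓)  0-10  01-0(✓)  010-  1-11  10-1  11-0(✓)  111-
size-2^2 implicants → -1-0
Unchecked terms (primes): -1-0, 0-10, 010-, 1-11, 10-1, 111-
Minterm coverage:
  m2 ⊆ 0-10 [E]
  m4 ⊆ -1-0,010-
  m5 ⊆ 010- [E]
  m6 ⊆ -1-0,0-10
  m11 ⊆ 1-11,10-1
  m12 ⊆ -1-0 [E]
  m15 ⊆ 1-11,111-
E = {-1-0, 0-10, 010-}
Petrick residual → 1-11
Cover = bd' + a'cd' + a'bc' + acd  |cover|=4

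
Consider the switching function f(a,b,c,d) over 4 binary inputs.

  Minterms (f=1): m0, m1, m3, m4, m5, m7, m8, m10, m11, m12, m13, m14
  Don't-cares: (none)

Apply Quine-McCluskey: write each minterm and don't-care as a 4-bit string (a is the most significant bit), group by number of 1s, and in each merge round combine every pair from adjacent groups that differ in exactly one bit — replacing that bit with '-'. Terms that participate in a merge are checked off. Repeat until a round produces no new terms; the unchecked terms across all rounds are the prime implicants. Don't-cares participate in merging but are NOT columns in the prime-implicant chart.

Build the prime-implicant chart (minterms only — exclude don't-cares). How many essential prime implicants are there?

[col 0] 0000*, 0001*, 0011*, 0100*, 0101*, 0111*, 1000*, 1010*, 1011*, 1100*, 1101*, 1110*
[col 1] -000*, -011, -100*, -101*, 0-00*, 0-01*, 0-11*, 00-1*, 000-*, 01-1*, 010-*, 1-00*, 1-10*, 10-0*, 101-, 11-0*, 110-*
[col 2] --00, -10-, 0--1, 0-0-, 1--0
Prime implicants: --00, -011, -10-, 0--1, 0-0-, 1--0, 101-
PI chart (minterm → PIs covering it):
  0 | --00,0-0-
  1 | 0--1,0-0-
  3 | -011,0--1
  4 | --00,-10-,0-0-
  5 | -10-,0--1,0-0-
  7 | 0--1  (sole → essential)
  8 | --00,1--0
  10 | 1--0,101-
  11 | -011,101-
  12 | --00,-10-,1--0
  13 | -10-  (sole → essential)
  14 | 1--0  (sole → essential)
Essential prime implicants: -10-, 0--1, 1--0

3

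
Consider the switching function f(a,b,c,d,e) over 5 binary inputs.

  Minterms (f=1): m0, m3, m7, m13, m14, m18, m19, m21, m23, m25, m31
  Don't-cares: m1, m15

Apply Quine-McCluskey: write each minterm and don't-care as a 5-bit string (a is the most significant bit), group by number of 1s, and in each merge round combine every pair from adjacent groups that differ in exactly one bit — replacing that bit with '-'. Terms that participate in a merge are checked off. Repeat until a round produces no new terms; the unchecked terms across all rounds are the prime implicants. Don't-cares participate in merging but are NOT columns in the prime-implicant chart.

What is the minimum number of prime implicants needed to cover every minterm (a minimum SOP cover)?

Round 0: 00000✓ 00001✓ 00011✓ 00111✓ 01101✓ 01110✓ 01111✓ 10010✓ 10011✓ 10101✓ 10111✓ 11001 11111✓
Round 1: -0011✓ -0111✓ -1111✓ 0-111✓ 00-11✓ 000-1 0000- 011-1 0111- 1-111✓ 10-11✓ 1001- 101-1
Round 2: --111 -0-11
PIs = {--111, -0-11, 000-1, 0000-, 011-1, 0111-, 1001-, 101-1, 11001}
Coverage chart:
  m0: 0000- ←essential
  m3: -0-11,000-1
  m7: --111,-0-11
  m13: 011-1 ←essential
  m14: 0111- ←essential
  m18: 1001- ←essential
  m19: -0-11,1001-
  m21: 101-1 ←essential
  m23: --111,-0-11,101-1
  m25: 11001 ←essential
  m31: --111 ←essential
Essential: --111, 0000-, 011-1, 0111-, 1001-, 101-1, 11001
Petrick residual → -0-11
Min cover (8 terms): cde + b'de + a'b'c'd' + a'bce + a'bcd + ab'c'd + ab'ce + abc'd'e

8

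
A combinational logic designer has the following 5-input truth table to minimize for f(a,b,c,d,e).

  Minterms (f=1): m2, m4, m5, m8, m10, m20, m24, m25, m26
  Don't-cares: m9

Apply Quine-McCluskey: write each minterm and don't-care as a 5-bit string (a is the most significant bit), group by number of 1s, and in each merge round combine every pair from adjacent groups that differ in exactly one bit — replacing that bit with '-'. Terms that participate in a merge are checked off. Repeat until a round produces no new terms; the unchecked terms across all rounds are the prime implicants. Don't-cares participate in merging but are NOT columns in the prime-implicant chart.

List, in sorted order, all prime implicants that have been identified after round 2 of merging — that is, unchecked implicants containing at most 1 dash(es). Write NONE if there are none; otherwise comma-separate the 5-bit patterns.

-0100, 0-010, 0010-

[col 0] 00010*, 00100*, 00101*, 01000*, 01001*, 01010*, 10100*, 11000*, 11001*, 11010*
[col 1] -0100, -1000*, -1001*, -1010*, 0-010, 0010-, 010-0*, 0100-*, 110-0*, 1100-*
[col 2] -10-0, -100-
Prime implicants: -0100, -10-0, -100-, 0-010, 0010-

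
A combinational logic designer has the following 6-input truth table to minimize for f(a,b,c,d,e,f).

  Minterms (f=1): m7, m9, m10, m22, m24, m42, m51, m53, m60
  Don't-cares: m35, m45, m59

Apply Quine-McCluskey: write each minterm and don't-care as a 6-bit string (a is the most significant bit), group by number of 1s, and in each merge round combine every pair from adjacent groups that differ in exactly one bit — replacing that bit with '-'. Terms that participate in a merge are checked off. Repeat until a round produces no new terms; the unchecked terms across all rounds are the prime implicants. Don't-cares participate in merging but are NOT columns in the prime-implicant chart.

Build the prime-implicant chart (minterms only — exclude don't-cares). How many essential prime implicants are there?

7

[col 0] 000111, 001001, 001010*, 010110, 011000, 100011*, 101010*, 101101, 110011*, 110101, 111011*, 111100
[col 1] -01010, 1-0011, 11-011
Prime implicants: -01010, 000111, 001001, 010110, 011000, 1-0011, 101101, 11-011, 110101, 111100
PI chart (minterm → PIs covering it):
  7 | 000111  (sole → essential)
  9 | 001001  (sole → essential)
  10 | -01010  (sole → essential)
  22 | 010110  (sole → essential)
  24 | 011000  (sole → essential)
  42 | -01010  (sole → essential)
  51 | 1-0011,11-011
  53 | 110101  (sole → essential)
  60 | 111100  (sole → essential)
Essential prime implicants: -01010, 000111, 001001, 010110, 011000, 110101, 111100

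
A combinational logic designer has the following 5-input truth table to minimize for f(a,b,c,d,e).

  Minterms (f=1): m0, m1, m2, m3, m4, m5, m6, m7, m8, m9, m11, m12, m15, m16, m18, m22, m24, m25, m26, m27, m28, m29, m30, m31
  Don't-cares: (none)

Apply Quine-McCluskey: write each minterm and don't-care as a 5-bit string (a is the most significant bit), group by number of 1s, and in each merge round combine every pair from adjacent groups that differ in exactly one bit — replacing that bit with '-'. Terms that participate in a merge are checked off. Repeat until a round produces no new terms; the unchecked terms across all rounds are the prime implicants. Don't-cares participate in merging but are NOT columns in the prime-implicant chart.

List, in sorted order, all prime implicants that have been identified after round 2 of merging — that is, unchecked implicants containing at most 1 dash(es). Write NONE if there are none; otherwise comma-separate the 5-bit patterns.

NONE

[col 0] 00000*, 00001*, 00010*, 00011*, 00100*, 00101*, 00110*, 00111*, 01000*, 01001*, 01011*, 01100*, 01111*, 10000*, 10010*, 10110*, 11000*, 11001*, 11010*, 11011*, 11100*, 11101*, 11110*, 11111*
[col 1] -0000*, -0010*, -0110*, -1000*, -1001*, -1011*, -1100*, -1111*, 0-000*, 0-001*, 0-011*, 0-100*, 0-111*, 00-00*, 00-01*, 00-10*, 00-11*, 000-0*, 000-1*, 0000-*, 0001-*, 001-0*, 001-1*, 0010-*, 0011-*, 01-00*, 01-11*, 010-1*, 0100-*, 1-000*, 1-010*, 1-110*, 10-10*, 100-0*, 11-00*, 11-01*, 11-10*, 11-11*, 110-0*, 110-1*, 1100-*, 1101-*, 111-0*, 111-1*, 1110-*, 1111-*
[col 2] --000, -0-10, -00-0, -1-00, -1-11, -10-1, -100-, 0--00, 0--11, 0-0-1, 0-00-, 00--0*, 00--1*, 00-0-*, 00-1-*, 000--*, 001--*, 1--10, 1-0-0, 11--0*, 11--1*, 11-0-*, 11-1-*, 110--*, 111--*
[col 3] 00---, 11---
Prime implicants: --000, -0-10, -00-0, -1-00, -1-11, -10-1, -100-, 0--00, 0--11, 0-0-1, 0-00-, 00---, 1--10, 1-0-0, 11---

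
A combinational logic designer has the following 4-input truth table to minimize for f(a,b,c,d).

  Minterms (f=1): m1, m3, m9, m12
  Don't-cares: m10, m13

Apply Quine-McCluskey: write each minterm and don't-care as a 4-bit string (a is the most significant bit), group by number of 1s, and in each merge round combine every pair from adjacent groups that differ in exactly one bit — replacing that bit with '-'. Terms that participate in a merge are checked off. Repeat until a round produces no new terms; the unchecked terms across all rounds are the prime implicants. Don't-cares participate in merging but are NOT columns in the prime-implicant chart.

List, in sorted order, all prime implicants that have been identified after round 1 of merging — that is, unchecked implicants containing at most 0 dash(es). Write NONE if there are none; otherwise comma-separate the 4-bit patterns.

1010

[col 0] 0001*, 0011*, 1001*, 1010, 1100*, 1101*
[col 1] -001, 00-1, 1-01, 110-
Prime implicants: -001, 00-1, 1-01, 1010, 110-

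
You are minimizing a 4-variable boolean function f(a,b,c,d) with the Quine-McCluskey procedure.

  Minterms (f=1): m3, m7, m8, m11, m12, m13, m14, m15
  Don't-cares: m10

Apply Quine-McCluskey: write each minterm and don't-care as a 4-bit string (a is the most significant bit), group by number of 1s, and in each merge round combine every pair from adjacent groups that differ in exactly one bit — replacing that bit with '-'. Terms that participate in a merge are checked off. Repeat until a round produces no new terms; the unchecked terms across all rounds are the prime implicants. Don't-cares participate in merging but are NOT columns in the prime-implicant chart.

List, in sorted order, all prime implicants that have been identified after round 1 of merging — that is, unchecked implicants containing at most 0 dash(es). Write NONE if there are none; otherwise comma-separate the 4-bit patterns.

NONE

Round 0: 0011✓ 0111✓ 1000✓ 1010✓ 1011✓ 1100✓ 1101✓ 1110✓ 1111✓
Round 1: -011✓ -111✓ 0-11✓ 1-00✓ 1-10✓ 1-11✓ 10-0✓ 101-✓ 11-0✓ 11-1✓ 110-✓ 111-✓
Round 2: --11 1--0 1-1- 11--
PIs = {--11, 1--0, 1-1-, 11--}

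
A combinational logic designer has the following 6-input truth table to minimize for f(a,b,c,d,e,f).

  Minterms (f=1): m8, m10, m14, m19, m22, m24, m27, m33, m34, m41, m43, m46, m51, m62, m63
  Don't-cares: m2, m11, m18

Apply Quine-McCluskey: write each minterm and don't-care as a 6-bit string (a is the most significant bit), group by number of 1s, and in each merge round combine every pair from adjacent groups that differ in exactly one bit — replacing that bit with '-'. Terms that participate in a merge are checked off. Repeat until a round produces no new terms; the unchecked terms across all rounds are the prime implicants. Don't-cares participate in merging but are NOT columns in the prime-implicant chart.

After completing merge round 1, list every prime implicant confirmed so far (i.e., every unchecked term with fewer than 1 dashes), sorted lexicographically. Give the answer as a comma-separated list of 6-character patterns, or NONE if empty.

NONE

Round 0: 000010✓ 001000✓ 001010✓ 001011✓ 001110✓ 010010✓ 010011✓ 010110✓ 011000✓ 011011✓ 100001✓ 100010✓ 101001✓ 101011✓ 101110✓ 110011✓ 111110✓ 111111✓
Round 1: -00010 -01011 -01110 -10011 0-0010 0-1000 0-1011 00-010 001-10 0010-0 00101- 01-011 010-10 01001- 1-1110 10-001 1010-1 11111-
PIs = {-00010, -01011, -01110, -10011, 0-0010, 0-1000, 0-1011, 00-010, 001-10, 0010-0, 00101-, 01-011, 010-10, 01001-, 1-1110, 10-001, 1010-1, 11111-}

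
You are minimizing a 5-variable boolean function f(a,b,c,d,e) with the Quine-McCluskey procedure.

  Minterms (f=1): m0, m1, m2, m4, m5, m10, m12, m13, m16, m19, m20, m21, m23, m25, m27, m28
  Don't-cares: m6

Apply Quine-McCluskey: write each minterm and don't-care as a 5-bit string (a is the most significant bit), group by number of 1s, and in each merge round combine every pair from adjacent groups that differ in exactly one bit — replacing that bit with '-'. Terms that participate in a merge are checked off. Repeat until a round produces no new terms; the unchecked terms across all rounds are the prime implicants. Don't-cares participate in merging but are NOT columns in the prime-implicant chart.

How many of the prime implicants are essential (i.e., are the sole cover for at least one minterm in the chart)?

6

Round 0: 00000✓ 00001✓ 00010✓ 00100✓ 00101✓ 00110✓ 01010✓ 01100✓ 01101✓ 10000✓ 10011✓ 10100✓ 10101✓ 10111✓ 11001✓ 11011✓ 11100✓
Round 1: -0000✓ -0100✓ -0101✓ -1100✓ 0-010 0-100✓ 0-101✓ 00-00✓ 00-01✓ 00-10✓ 000-0✓ 0000-✓ 001-0✓ 0010-✓ 0110-✓ 1-011 1-100✓ 10-00✓ 10-11 101-1 1010-✓ 110-1
Round 2: --100 -0-00 -010- 0-10- 00--0 00-0-
PIs = {--100, -0-00, -010-, 0-010, 0-10-, 00--0, 00-0-, 1-011, 10-11, 101-1, 110-1}
Coverage chart:
  m0: -0-00,00--0,00-0-
  m1: 00-0- ←essential
  m2: 0-010,00--0
  m4: --100,-0-00,-010-,0-10-,00--0,00-0-
  m5: -010-,0-10-,00-0-
  m10: 0-010 ←essential
  m12: --100,0-10-
  m13: 0-10- ←essential
  m16: -0-00 ←essential
  m19: 1-011,10-11
  m20: --100,-0-00,-010-
  m21: -010-,101-1
  m23: 10-11,101-1
  m25: 110-1 ←essential
  m27: 1-011,110-1
  m28: --100 ←essential
Essential: --100, -0-00, 0-010, 0-10-, 00-0-, 110-1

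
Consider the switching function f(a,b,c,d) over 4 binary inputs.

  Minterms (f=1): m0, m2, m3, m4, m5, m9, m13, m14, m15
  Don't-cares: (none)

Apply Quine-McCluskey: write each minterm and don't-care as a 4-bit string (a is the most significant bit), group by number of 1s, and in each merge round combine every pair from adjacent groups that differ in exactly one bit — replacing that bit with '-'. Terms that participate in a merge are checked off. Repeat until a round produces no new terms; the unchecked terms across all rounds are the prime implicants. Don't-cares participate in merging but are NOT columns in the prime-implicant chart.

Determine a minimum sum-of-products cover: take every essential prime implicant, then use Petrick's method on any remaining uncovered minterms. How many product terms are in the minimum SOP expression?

size-2^0 implicants → 0000(✓)  0010(✓)  0011(✓)  0100(✓)  0101(✓)  1001(✓)  1101(✓)  1110(✓)  1111(✓)
size-2^1 implicants → -101  0-00  00-0  001-  010-  1-01  11-1  111-
Unchecked terms (primes): -101, 0-00, 00-0, 001-, 010-, 1-01, 11-1, 111-
Minterm coverage:
  m0 ⊆ 0-00,00-0
  m2 ⊆ 00-0,001-
  m3 ⊆ 001- [E]
  m4 ⊆ 0-00,010-
  m5 ⊆ -101,010-
  m9 ⊆ 1-01 [E]
  m13 ⊆ -101,1-01,11-1
  m14 ⊆ 111- [E]
  m15 ⊆ 11-1,111-
E = {001-, 1-01, 111-}
Petrick residual → -101, 0-00
Cover = bc'd + a'c'd' + a'b'c + ac'd + abc  |cover|=5

5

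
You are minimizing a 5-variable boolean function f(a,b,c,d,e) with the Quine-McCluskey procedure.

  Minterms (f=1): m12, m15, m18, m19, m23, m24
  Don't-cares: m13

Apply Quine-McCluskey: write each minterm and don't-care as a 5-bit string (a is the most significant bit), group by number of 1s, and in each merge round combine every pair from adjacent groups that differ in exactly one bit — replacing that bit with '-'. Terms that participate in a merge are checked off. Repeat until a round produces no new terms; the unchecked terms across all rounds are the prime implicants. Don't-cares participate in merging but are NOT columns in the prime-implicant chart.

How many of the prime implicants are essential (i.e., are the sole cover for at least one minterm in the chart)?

size-2^0 implicants → 01100(✓)  01101(✓)  01111(✓)  10010(✓)  10011(✓)  10111(✓)  11000
size-2^1 implicants → 011-1  0110-  10-11  1001-
Unchecked terms (primes): 011-1, 0110-, 10-11, 1001-, 11000
Minterm coverage:
  m12 ⊆ 0110- [E]
  m15 ⊆ 011-1 [E]
  m18 ⊆ 1001- [E]
  m19 ⊆ 10-11,1001-
  m23 ⊆ 10-11 [E]
  m24 ⊆ 11000 [E]
E = {011-1, 0110-, 10-11, 1001-, 11000}

5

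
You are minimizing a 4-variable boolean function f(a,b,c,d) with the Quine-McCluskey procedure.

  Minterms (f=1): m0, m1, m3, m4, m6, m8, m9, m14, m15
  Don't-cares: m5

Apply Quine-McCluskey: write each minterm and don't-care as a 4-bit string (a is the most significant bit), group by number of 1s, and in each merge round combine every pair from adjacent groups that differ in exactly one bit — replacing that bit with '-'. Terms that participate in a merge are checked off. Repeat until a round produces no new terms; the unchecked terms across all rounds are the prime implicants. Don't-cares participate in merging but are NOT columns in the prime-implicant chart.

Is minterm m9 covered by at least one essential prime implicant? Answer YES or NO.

YES

Round 0: 0000✓ 0001✓ 0011✓ 0100✓ 0101✓ 0110✓ 1000✓ 1001✓ 1110✓ 1111✓
Round 1: -000✓ -001✓ -110 0-00✓ 0-01✓ 00-1 000-✓ 01-0 010-✓ 100-✓ 111-
Round 2: -00- 0-0-
PIs = {-00-, -110, 0-0-, 00-1, 01-0, 111-}
Coverage chart:
  m0: -00-,0-0-
  m1: -00-,0-0-,00-1
  m3: 00-1 ←essential
  m4: 0-0-,01-0
  m6: -110,01-0
  m8: -00- ←essential
  m9: -00- ←essential
  m14: -110,111-
  m15: 111- ←essential
Essential: -00-, 00-1, 111-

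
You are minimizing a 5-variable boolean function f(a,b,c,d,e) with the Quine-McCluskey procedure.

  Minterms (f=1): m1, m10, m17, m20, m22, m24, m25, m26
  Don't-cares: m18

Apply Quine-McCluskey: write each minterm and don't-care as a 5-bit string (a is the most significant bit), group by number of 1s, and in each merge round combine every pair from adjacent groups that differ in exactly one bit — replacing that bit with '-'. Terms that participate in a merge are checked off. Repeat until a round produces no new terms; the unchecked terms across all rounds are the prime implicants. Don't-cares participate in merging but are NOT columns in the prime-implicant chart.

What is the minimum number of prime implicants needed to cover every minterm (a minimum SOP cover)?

size-2^0 implicants → 00001(✓)  01010(✓)  10001(✓)  10010(✓)  10100(✓)  10110(✓)  11000(✓)  11001(✓)  11010(✓)
size-2^1 implicants → -0001  -1010  1-001  1-010  10-10  101-0  110-0  1100-
Unchecked terms (primes): -0001, -1010, 1-001, 1-010, 10-10, 101-0, 110-0, 1100-
Minterm coverage:
  m1 ⊆ -0001 [E]
  m10 ⊆ -1010 [E]
  m17 ⊆ -0001,1-001
  m20 ⊆ 101-0 [E]
  m22 ⊆ 10-10,101-0
  m24 ⊆ 110-0,1100-
  m25 ⊆ 1-001,1100-
  m26 ⊆ -1010,1-010,110-0
E = {-0001, -1010, 101-0}
Petrick residual → 1100-
Cover = b'c'd'e + bc'de' + ab'ce' + abc'd'  |cover|=4

4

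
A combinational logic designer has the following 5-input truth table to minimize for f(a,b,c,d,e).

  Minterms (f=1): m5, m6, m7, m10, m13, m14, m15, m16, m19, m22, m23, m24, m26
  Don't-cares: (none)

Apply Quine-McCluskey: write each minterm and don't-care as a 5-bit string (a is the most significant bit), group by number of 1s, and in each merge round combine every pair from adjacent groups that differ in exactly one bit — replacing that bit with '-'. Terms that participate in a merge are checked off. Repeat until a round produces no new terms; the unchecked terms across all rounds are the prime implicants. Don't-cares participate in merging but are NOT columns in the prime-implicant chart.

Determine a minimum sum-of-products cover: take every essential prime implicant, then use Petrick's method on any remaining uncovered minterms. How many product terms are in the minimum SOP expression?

[col 0] 00101*, 00110*, 00111*, 01010*, 01101*, 01110*, 01111*, 10000*, 10011*, 10110*, 10111*, 11000*, 11010*
[col 1] -0110*, -0111*, -1010, 0-101*, 0-110*, 0-111*, 001-1*, 0011-*, 01-10, 011-1*, 0111-*, 1-000, 10-11, 1011-*, 110-0
[col 2] -011-, 0-1-1, 0-11-
Prime implicants: -011-, -1010, 0-1-1, 0-11-, 01-10, 1-000, 10-11, 110-0
PI chart (minterm → PIs covering it):
  5 | 0-1-1  (sole → essential)
  6 | -011-,0-11-
  7 | -011-,0-1-1,0-11-
  10 | -1010,01-10
  13 | 0-1-1  (sole → essential)
  14 | 0-11-,01-10
  15 | 0-1-1,0-11-
  16 | 1-000  (sole → essential)
  19 | 10-11  (sole → essential)
  22 | -011-  (sole → essential)
  23 | -011-,10-11
  24 | 1-000,110-0
  26 | -1010,110-0
Essential prime implicants: -011-, 0-1-1, 1-000, 10-11
Petrick residual → -1010, 0-11-
Minimum SOP uses 6 PIs: b'cd + bc'de' + a'ce + a'cd + ac'd'e' + ab'de

6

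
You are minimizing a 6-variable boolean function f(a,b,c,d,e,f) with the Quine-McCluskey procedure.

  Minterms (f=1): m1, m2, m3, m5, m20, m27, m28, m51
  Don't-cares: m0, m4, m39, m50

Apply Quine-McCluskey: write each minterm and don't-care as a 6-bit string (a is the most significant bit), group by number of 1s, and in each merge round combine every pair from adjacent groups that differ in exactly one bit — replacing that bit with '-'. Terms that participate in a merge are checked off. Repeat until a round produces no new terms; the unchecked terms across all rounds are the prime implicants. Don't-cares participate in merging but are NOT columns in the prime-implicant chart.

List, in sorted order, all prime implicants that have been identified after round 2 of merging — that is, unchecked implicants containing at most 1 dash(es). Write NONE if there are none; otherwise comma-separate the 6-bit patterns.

[col 0] 000000*, 000001*, 000010*, 000011*, 000100*, 000101*, 010100*, 011011, 011100*, 100111, 110010*, 110011*
[col 1] 0-0100, 000-00*, 000-01*, 0000-0*, 0000-1*, 00000-*, 00001-*, 00010-*, 01-100, 11001-
[col 2] 000-0-, 0000--
Prime implicants: 0-0100, 000-0-, 0000--, 01-100, 011011, 100111, 11001-

0-0100, 01-100, 011011, 100111, 11001-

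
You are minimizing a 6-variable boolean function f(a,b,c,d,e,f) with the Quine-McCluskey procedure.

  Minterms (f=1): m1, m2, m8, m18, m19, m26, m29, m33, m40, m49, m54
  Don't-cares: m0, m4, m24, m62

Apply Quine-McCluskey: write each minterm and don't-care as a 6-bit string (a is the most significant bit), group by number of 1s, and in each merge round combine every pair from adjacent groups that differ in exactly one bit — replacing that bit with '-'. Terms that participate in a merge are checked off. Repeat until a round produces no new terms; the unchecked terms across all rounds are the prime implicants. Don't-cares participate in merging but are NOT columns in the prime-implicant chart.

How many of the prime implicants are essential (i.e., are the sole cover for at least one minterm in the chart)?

5

[col 0] 000000*, 000001*, 000010*, 000100*, 001000*, 010010*, 010011*, 011000*, 011010*, 011101, 100001*, 101000*, 110001*, 110110*, 111110*
[col 1] -00001, -01000, 0-0010, 0-1000, 00-000, 000-00, 0000-0, 00000-, 01-010, 01001-, 0110-0, 1-0001, 11-110
Prime implicants: -00001, -01000, 0-0010, 0-1000, 00-000, 000-00, 0000-0, 00000-, 01-010, 01001-, 0110-0, 011101, 1-0001, 11-110
PI chart (minterm → PIs covering it):
  1 | -00001,00000-
  2 | 0-0010,0000-0
  8 | -01000,0-1000,00-000
  18 | 0-0010,01-010,01001-
  19 | 01001-  (sole → essential)
  26 | 01-010,0110-0
  29 | 011101  (sole → essential)
  33 | -00001,1-0001
  40 | -01000  (sole → essential)
  49 | 1-0001  (sole → essential)
  54 | 11-110  (sole → essential)
Essential prime implicants: -01000, 01001-, 011101, 1-0001, 11-110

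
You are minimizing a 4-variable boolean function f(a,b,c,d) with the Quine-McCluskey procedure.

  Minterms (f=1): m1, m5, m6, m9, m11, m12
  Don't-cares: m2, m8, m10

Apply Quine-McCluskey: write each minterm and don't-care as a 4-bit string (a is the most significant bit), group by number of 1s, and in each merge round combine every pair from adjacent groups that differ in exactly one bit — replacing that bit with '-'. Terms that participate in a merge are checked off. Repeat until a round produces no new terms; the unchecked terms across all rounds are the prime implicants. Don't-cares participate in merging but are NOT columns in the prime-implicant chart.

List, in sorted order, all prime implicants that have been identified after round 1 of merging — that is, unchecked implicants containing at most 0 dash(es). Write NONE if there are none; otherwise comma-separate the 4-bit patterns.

size-2^0 implicants → 0001(✓)  0010(✓)  0101(✓)  0110(✓)  1000(✓)  1001(✓)  1010(✓)  1011(✓)  1100(✓)
size-2^1 implicants → -001  -010  0-01  0-10  1-00  10-0(✓)  10-1(✓)  100-(✓)  101-(✓)
size-2^2 implicants → 10--
Unchecked terms (primes): -001, -010, 0-01, 0-10, 1-00, 10--

NONE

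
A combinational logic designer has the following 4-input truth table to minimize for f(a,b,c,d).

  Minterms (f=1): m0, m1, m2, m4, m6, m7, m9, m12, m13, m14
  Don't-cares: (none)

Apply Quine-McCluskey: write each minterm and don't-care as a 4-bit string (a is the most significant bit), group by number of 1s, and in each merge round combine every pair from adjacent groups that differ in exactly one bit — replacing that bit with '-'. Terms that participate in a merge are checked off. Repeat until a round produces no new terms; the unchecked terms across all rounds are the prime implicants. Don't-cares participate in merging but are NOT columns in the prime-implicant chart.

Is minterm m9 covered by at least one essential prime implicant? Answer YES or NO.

size-2^0 implicants → 0000(✓)  0001(✓)  0010(✓)  0100(✓)  0110(✓)  0111(✓)  1001(✓)  1100(✓)  1101(✓)  1110(✓)
size-2^1 implicants → -001  -100(✓)  -110(✓)  0-00(✓)  0-10(✓)  00-0(✓)  000-  01-0(✓)  011-  1-01  11-0(✓)  110-
size-2^2 implicants → -1-0  0--0
Unchecked terms (primes): -001, -1-0, 0--0, 000-, 011-, 1-01, 110-
Minterm coverage:
  m0 ⊆ 0--0,000-
  m1 ⊆ -001,000-
  m2 ⊆ 0--0 [E]
  m4 ⊆ -1-0,0--0
  m6 ⊆ -1-0,0--0,011-
  m7 ⊆ 011- [E]
  m9 ⊆ -001,1-01
  m12 ⊆ -1-0,110-
  m13 ⊆ 1-01,110-
  m14 ⊆ -1-0 [E]
E = {-1-0, 0--0, 011-}

NO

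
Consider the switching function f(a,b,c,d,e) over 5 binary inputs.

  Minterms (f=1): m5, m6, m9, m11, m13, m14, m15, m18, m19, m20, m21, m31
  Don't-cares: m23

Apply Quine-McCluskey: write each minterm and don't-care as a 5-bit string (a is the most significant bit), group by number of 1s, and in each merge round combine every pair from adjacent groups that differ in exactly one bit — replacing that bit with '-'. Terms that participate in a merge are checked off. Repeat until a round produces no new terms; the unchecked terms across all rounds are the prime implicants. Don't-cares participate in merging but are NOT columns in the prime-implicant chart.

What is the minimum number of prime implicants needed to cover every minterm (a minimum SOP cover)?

size-2^0 implicants → 00101(✓)  00110(✓)  01001(✓)  01011(✓)  01101(✓)  01110(✓)  01111(✓)  10010(✓)  10011(✓)  10100(✓)  10101(✓)  10111(✓)  11111(✓)
size-2^1 implicants → -0101  -1111  0-101  0-110  01-01(✓)  01-11(✓)  010-1(✓)  011-1(✓)  0111-  1-111  10-11  1001-  101-1  1010-
size-2^2 implicants → 01--1
Unchecked terms (primes): -0101, -1111, 0-101, 0-110, 01--1, 0111-, 1-111, 10-11, 1001-, 101-1, 1010-
Minterm coverage:
  m5 ⊆ -0101,0-101
  m6 ⊆ 0-110 [E]
  m9 ⊆ 01--1 [E]
  m11 ⊆ 01--1 [E]
  m13 ⊆ 0-101,01--1
  m14 ⊆ 0-110,0111-
  m15 ⊆ -1111,01--1,0111-
  m18 ⊆ 1001- [E]
  m19 ⊆ 10-11,1001-
  m20 ⊆ 1010- [E]
  m21 ⊆ -0101,101-1,1010-
  m31 ⊆ -1111,1-111
E = {0-110, 01--1, 1001-, 1010-}
Petrick residual → -0101, -1111
Cover = b'cd'e + bcde + a'cde' + a'be + ab'c'd + ab'cd'  |cover|=6

6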